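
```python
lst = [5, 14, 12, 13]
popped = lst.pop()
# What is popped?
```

13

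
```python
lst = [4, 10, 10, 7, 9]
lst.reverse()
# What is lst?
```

[9, 7, 10, 10, 4]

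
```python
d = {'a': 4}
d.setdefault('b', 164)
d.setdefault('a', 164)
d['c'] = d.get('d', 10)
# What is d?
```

After line 1: d = {'a': 4}
After line 2 (setdefault adds 'b'=164): d = {'a': 4, 'b': 164}
After line 3 (setdefault 'a' no-op, already exists): d = {'a': 4, 'b': 164}
After line 4 (get('d', 10) returns default since 'd' not in d): d = {'a': 4, 'b': 164, 'c': 10}

{'a': 4, 'b': 164, 'c': 10}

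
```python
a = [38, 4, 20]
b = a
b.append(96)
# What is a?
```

After line 1: a = [38, 4, 20]
After line 2 (b = a is an alias, same object): a = [38, 4, 20], b = [38, 4, 20]
After line 3 (b.append mutates the shared list): a = [38, 4, 20, 96], b = [38, 4, 20, 96]

[38, 4, 20, 96]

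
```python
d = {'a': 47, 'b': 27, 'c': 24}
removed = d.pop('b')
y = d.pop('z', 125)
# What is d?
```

After line 1: d = {'a': 47, 'b': 27, 'c': 24}
After line 2 (pop 'b' returns 27): d = {'a': 47, 'c': 24}, removed = 27
After line 3 (pop 'z' missing, returns default 125): d = {'a': 47, 'c': 24}, y = 125

{'a': 47, 'c': 24}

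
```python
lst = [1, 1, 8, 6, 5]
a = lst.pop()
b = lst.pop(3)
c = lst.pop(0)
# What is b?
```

After line 1: lst = [1, 1, 8, 6, 5]
After line 2 (pop() -> a = 5): lst = [1, 1, 8, 6]
After line 3 (pop(3) -> b = 6): lst = [1, 1, 8]
After line 4 (pop(0) -> c = 1): lst = [1, 8]

6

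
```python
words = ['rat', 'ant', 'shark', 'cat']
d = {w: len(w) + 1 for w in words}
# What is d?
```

{'rat': 4, 'ant': 4, 'shark': 6, 'cat': 4}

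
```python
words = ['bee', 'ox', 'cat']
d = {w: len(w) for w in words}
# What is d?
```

{'bee': 3, 'ox': 2, 'cat': 3}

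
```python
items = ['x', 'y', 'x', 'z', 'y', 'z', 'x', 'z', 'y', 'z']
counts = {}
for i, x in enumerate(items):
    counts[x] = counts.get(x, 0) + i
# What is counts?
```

Initial: counts = {}, items = ['x', 'y', 'x', 'z', 'y', 'z', 'x', 'z', 'y', 'z']
i=0, x='x': counts = {'x': 0}
i=1, x='y': counts = {'x': 0, 'y': 1}
i=2, x='x': counts = {'x': 2, 'y': 1}
i=3, x='z': counts = {'x': 2, 'y': 1, 'z': 3}
i=4, x='y': counts = {'x': 2, 'y': 5, 'z': 3}
i=5, x='z': counts = {'x': 2, 'y': 5, 'z': 8}
i=6, x='x': counts = {'x': 8, 'y': 5, 'z': 8}
i=7, x='z': counts = {'x': 8, 'y': 5, 'z': 15}
i=8, x='y': counts = {'x': 8, 'y': 13, 'z': 15}
i=9, x='z': counts = {'x': 8, 'y': 13, 'z': 24}

{'x': 8, 'y': 13, 'z': 24}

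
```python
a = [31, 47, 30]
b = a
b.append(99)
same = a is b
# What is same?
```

After line 1: a = [31, 47, 30]
After line 2 (b = a is an alias, same object): a = [31, 47, 30], b = [31, 47, 30]
After line 3 (b.append mutates the shared list): a = [31, 47, 30, 99], b = [31, 47, 30, 99]
After line 4 (same = a is b; same object -> True): same = True

True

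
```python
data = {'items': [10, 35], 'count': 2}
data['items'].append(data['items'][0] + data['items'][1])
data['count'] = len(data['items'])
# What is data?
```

After line 1: data = {'items': [10, 35], 'count': 2}
After line 2 (append 10 + 35 = 45): data = {'items': [10, 35, 45], 'count': 2}
After line 3 (count = len(items) = 3): data = {'items': [10, 35, 45], 'count': 3}

{'items': [10, 35, 45], 'count': 3}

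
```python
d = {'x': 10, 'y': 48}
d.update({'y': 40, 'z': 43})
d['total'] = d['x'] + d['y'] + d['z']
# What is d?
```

After line 1: d = {'x': 10, 'y': 48}
After line 2 (y overwritten, z added): d = {'x': 10, 'y': 40, 'z': 43}
After line 3 (total = 10 + 40 + 43 = 93): d = {'x': 10, 'y': 40, 'z': 43, 'total': 93}

{'x': 10, 'y': 40, 'z': 43, 'total': 93}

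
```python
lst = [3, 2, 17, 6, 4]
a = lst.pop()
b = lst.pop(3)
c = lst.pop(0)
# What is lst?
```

After line 1: lst = [3, 2, 17, 6, 4]
After line 2 (pop() -> a = 4): lst = [3, 2, 17, 6]
After line 3 (pop(3) -> b = 6): lst = [3, 2, 17]
After line 4 (pop(0) -> c = 3): lst = [2, 17]

[2, 17]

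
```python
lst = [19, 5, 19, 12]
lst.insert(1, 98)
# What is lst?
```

[19, 98, 5, 19, 12]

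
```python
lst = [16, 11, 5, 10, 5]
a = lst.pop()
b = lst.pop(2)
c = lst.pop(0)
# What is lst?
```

After line 1: lst = [16, 11, 5, 10, 5]
After line 2 (pop() -> a = 5): lst = [16, 11, 5, 10]
After line 3 (pop(2) -> b = 5): lst = [16, 11, 10]
After line 4 (pop(0) -> c = 16): lst = [11, 10]

[11, 10]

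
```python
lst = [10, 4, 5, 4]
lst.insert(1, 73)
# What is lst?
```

[10, 73, 4, 5, 4]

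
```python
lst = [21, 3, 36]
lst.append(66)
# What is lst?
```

[21, 3, 36, 66]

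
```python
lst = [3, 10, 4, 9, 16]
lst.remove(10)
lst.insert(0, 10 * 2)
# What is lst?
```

After line 1: lst = [3, 10, 4, 9, 16]
After line 2 (remove first 10): lst = [3, 4, 9, 16]
After line 3 (insert 20 at index 0): lst = [20, 3, 4, 9, 16]

[20, 3, 4, 9, 16]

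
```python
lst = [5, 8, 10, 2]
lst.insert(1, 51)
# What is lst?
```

[5, 51, 8, 10, 2]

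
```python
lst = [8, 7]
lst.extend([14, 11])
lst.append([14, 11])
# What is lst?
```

After line 1: lst = [8, 7]
After line 2 (extend unpacks [14, 11]): lst = [8, 7, 14, 11]
After line 3 (append adds [14, 11] as single element): lst = [8, 7, 14, 11, [14, 11]]

[8, 7, 14, 11, [14, 11]]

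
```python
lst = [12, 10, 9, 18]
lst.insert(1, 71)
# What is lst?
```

[12, 71, 10, 9, 18]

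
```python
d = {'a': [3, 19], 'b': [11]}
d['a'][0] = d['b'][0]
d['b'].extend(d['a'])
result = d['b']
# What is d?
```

After line 1: d = {'a': [3, 19], 'b': [11]}
After line 2 (a[0] = b[0] = 11): d = {'a': [11, 19], 'b': [11]}
After line 3 (b.extend(a) appends [11, 19]): d = {'a': [11, 19], 'b': [11, 11, 19]}
After line 4: result = d['b'] = [11, 11, 19]

{'a': [11, 19], 'b': [11, 11, 19]}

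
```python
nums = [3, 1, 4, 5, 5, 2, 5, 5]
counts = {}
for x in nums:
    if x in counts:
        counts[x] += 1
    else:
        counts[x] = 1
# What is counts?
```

Initial: counts = {}, nums = [3, 1, 4, 5, 5, 2, 5, 5]
See 3: counts = {3: 1}
See 1: counts = {3: 1, 1: 1}
See 4: counts = {3: 1, 1: 1, 4: 1}
See 5: counts = {3: 1, 1: 1, 4: 1, 5: 1}
See 5: counts = {3: 1, 1: 1, 4: 1, 5: 2}
See 2: counts = {3: 1, 1: 1, 4: 1, 5: 2, 2: 1}
See 5: counts = {3: 1, 1: 1, 4: 1, 5: 3, 2: 1}
See 5: counts = {3: 1, 1: 1, 4: 1, 5: 4, 2: 1}

{3: 1, 1: 1, 4: 1, 5: 4, 2: 1}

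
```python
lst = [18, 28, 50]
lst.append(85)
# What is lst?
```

[18, 28, 50, 85]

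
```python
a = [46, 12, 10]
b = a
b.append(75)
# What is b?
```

After line 1: a = [46, 12, 10]
After line 2 (b = a is an alias, same object): a = [46, 12, 10], b = [46, 12, 10]
After line 3 (b.append mutates the shared list): a = [46, 12, 10, 75], b = [46, 12, 10, 75]

[46, 12, 10, 75]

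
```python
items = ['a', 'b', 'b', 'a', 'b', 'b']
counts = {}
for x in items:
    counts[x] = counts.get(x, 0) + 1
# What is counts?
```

Initial: counts = {}, items = ['a', 'b', 'b', 'a', 'b', 'b']
See 'a': counts = {'a': 1}
See 'b': counts = {'a': 1, 'b': 1}
See 'b': counts = {'a': 1, 'b': 2}
See 'a': counts = {'a': 2, 'b': 2}
See 'b': counts = {'a': 2, 'b': 3}
See 'b': counts = {'a': 2, 'b': 4}

{'a': 2, 'b': 4}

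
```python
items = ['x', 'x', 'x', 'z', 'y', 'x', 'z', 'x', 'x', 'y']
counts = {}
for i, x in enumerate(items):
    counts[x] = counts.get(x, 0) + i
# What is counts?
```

Initial: counts = {}, items = ['x', 'x', 'x', 'z', 'y', 'x', 'z', 'x', 'x', 'y']
i=0, x='x': counts = {'x': 0}
i=1, x='x': counts = {'x': 1}
i=2, x='x': counts = {'x': 3}
i=3, x='z': counts = {'x': 3, 'z': 3}
i=4, x='y': counts = {'x': 3, 'z': 3, 'y': 4}
i=5, x='x': counts = {'x': 8, 'z': 3, 'y': 4}
i=6, x='z': counts = {'x': 8, 'z': 9, 'y': 4}
i=7, x='x': counts = {'x': 15, 'z': 9, 'y': 4}
i=8, x='x': counts = {'x': 23, 'z': 9, 'y': 4}
i=9, x='y': counts = {'x': 23, 'z': 9, 'y': 13}

{'x': 23, 'z': 9, 'y': 13}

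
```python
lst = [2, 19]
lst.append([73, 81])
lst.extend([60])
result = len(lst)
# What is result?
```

After line 1: lst = [2, 19]
After line 2 (append adds [73, 81] as single element): lst = [2, 19, [73, 81]]
After line 3 (extend unpacks [60], adds 60): lst = [2, 19, [73, 81], 60]
After line 4: result = len(lst) = 4

4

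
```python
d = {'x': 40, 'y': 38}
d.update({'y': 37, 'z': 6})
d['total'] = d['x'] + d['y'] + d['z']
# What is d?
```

After line 1: d = {'x': 40, 'y': 38}
After line 2 (y overwritten, z added): d = {'x': 40, 'y': 37, 'z': 6}
After line 3 (total = 40 + 37 + 6 = 83): d = {'x': 40, 'y': 37, 'z': 6, 'total': 83}

{'x': 40, 'y': 37, 'z': 6, 'total': 83}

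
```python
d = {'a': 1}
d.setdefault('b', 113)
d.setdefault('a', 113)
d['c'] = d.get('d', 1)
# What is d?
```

After line 1: d = {'a': 1}
After line 2 (setdefault adds 'b'=113): d = {'a': 1, 'b': 113}
After line 3 (setdefault 'a' no-op, already exists): d = {'a': 1, 'b': 113}
After line 4 (get('d', 1) returns default since 'd' not in d): d = {'a': 1, 'b': 113, 'c': 1}

{'a': 1, 'b': 113, 'c': 1}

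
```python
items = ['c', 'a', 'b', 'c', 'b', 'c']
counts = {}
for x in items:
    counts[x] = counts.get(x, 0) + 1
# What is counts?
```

Initial: counts = {}, items = ['c', 'a', 'b', 'c', 'b', 'c']
See 'c': counts = {'c': 1}
See 'a': counts = {'c': 1, 'a': 1}
See 'b': counts = {'c': 1, 'a': 1, 'b': 1}
See 'c': counts = {'c': 2, 'a': 1, 'b': 1}
See 'b': counts = {'c': 2, 'a': 1, 'b': 2}
See 'c': counts = {'c': 3, 'a': 1, 'b': 2}

{'c': 3, 'a': 1, 'b': 2}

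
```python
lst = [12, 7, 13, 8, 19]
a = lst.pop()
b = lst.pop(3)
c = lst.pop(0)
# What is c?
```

After line 1: lst = [12, 7, 13, 8, 19]
After line 2 (pop() -> a = 19): lst = [12, 7, 13, 8]
After line 3 (pop(3) -> b = 8): lst = [12, 7, 13]
After line 4 (pop(0) -> c = 12): lst = [7, 13]

12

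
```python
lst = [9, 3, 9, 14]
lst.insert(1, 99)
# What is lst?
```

[9, 99, 3, 9, 14]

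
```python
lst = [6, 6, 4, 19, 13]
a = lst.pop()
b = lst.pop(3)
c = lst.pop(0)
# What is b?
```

After line 1: lst = [6, 6, 4, 19, 13]
After line 2 (pop() -> a = 13): lst = [6, 6, 4, 19]
After line 3 (pop(3) -> b = 19): lst = [6, 6, 4]
After line 4 (pop(0) -> c = 6): lst = [6, 4]

19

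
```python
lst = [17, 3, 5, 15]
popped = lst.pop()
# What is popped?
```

15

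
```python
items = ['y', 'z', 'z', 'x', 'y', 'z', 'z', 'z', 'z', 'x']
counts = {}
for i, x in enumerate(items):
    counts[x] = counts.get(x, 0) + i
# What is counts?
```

Initial: counts = {}, items = ['y', 'z', 'z', 'x', 'y', 'z', 'z', 'z', 'z', 'x']
i=0, x='y': counts = {'y': 0}
i=1, x='z': counts = {'y': 0, 'z': 1}
i=2, x='z': counts = {'y': 0, 'z': 3}
i=3, x='x': counts = {'y': 0, 'z': 3, 'x': 3}
i=4, x='y': counts = {'y': 4, 'z': 3, 'x': 3}
i=5, x='z': counts = {'y': 4, 'z': 8, 'x': 3}
i=6, x='z': counts = {'y': 4, 'z': 14, 'x': 3}
i=7, x='z': counts = {'y': 4, 'z': 21, 'x': 3}
i=8, x='z': counts = {'y': 4, 'z': 29, 'x': 3}
i=9, x='x': counts = {'y': 4, 'z': 29, 'x': 12}

{'y': 4, 'z': 29, 'x': 12}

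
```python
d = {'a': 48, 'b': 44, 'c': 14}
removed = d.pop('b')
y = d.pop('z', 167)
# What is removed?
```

After line 1: d = {'a': 48, 'b': 44, 'c': 14}
After line 2 (pop 'b' returns 44): d = {'a': 48, 'c': 14}, removed = 44
After line 3 (pop 'z' missing, returns default 167): d = {'a': 48, 'c': 14}, y = 167

44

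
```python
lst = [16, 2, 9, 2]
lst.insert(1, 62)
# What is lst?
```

[16, 62, 2, 9, 2]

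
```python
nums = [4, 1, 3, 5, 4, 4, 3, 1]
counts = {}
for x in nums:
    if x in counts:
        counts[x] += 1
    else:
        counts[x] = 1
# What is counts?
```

Initial: counts = {}, nums = [4, 1, 3, 5, 4, 4, 3, 1]
See 4: counts = {4: 1}
See 1: counts = {4: 1, 1: 1}
See 3: counts = {4: 1, 1: 1, 3: 1}
See 5: counts = {4: 1, 1: 1, 3: 1, 5: 1}
See 4: counts = {4: 2, 1: 1, 3: 1, 5: 1}
See 4: counts = {4: 3, 1: 1, 3: 1, 5: 1}
See 3: counts = {4: 3, 1: 1, 3: 2, 5: 1}
See 1: counts = {4: 3, 1: 2, 3: 2, 5: 1}

{4: 3, 1: 2, 3: 2, 5: 1}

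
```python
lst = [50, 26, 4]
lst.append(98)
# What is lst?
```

[50, 26, 4, 98]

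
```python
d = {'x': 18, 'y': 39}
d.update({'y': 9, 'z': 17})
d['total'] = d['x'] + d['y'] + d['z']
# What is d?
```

After line 1: d = {'x': 18, 'y': 39}
After line 2 (y overwritten, z added): d = {'x': 18, 'y': 9, 'z': 17}
After line 3 (total = 18 + 9 + 17 = 44): d = {'x': 18, 'y': 9, 'z': 17, 'total': 44}

{'x': 18, 'y': 9, 'z': 17, 'total': 44}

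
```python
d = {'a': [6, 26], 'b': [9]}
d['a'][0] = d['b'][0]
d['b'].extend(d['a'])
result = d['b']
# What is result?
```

After line 1: d = {'a': [6, 26], 'b': [9]}
After line 2 (a[0] = b[0] = 9): d = {'a': [9, 26], 'b': [9]}
After line 3 (b.extend(a) appends [9, 26]): d = {'a': [9, 26], 'b': [9, 9, 26]}
After line 4: result = d['b'] = [9, 9, 26]

[9, 9, 26]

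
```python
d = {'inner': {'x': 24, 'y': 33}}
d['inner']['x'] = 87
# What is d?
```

After line 1: d = {'inner': {'x': 24, 'y': 33}}
After line 2 (inner x overwritten): d = {'inner': {'x': 87, 'y': 33}}

{'inner': {'x': 87, 'y': 33}}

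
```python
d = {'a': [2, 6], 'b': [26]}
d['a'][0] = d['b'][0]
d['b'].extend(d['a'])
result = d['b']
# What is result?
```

After line 1: d = {'a': [2, 6], 'b': [26]}
After line 2 (a[0] = b[0] = 26): d = {'a': [26, 6], 'b': [26]}
After line 3 (b.extend(a) appends [26, 6]): d = {'a': [26, 6], 'b': [26, 26, 6]}
After line 4: result = d['b'] = [26, 26, 6]

[26, 26, 6]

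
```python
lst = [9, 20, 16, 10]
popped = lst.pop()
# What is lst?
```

[9, 20, 16]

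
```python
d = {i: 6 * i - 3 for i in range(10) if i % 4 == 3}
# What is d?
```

{3: 15, 7: 39}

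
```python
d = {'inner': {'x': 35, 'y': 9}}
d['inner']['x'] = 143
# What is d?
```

After line 1: d = {'inner': {'x': 35, 'y': 9}}
After line 2 (inner x overwritten): d = {'inner': {'x': 143, 'y': 9}}

{'inner': {'x': 143, 'y': 9}}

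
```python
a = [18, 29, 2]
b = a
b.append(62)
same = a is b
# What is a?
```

After line 1: a = [18, 29, 2]
After line 2 (b = a is an alias, same object): a = [18, 29, 2], b = [18, 29, 2]
After line 3 (b.append mutates the shared list): a = [18, 29, 2, 62], b = [18, 29, 2, 62]
After line 4 (same = a is b; same object -> True): same = True

[18, 29, 2, 62]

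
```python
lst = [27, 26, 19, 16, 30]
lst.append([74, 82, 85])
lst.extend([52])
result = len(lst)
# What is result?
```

After line 1: lst = [27, 26, 19, 16, 30]
After line 2 (append adds [74, 82, 85] as single element): lst = [27, 26, 19, 16, 30, [74, 82, 85]]
After line 3 (extend unpacks [52], adds 52): lst = [27, 26, 19, 16, 30, [74, 82, 85], 52]
After line 4: result = len(lst) = 7

7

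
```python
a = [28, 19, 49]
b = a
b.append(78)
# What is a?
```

After line 1: a = [28, 19, 49]
After line 2 (b = a is an alias, same object): a = [28, 19, 49], b = [28, 19, 49]
After line 3 (b.append mutates the shared list): a = [28, 19, 49, 78], b = [28, 19, 49, 78]

[28, 19, 49, 78]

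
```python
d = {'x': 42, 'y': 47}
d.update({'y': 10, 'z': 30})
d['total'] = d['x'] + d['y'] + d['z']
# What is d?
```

After line 1: d = {'x': 42, 'y': 47}
After line 2 (y overwritten, z added): d = {'x': 42, 'y': 10, 'z': 30}
After line 3 (total = 42 + 10 + 30 = 82): d = {'x': 42, 'y': 10, 'z': 30, 'total': 82}

{'x': 42, 'y': 10, 'z': 30, 'total': 82}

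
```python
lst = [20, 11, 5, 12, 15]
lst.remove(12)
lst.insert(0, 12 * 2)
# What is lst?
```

After line 1: lst = [20, 11, 5, 12, 15]
After line 2 (remove first 12): lst = [20, 11, 5, 15]
After line 3 (insert 24 at index 0): lst = [24, 20, 11, 5, 15]

[24, 20, 11, 5, 15]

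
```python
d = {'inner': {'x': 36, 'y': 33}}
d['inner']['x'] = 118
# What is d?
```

After line 1: d = {'inner': {'x': 36, 'y': 33}}
After line 2 (inner x overwritten): d = {'inner': {'x': 118, 'y': 33}}

{'inner': {'x': 118, 'y': 33}}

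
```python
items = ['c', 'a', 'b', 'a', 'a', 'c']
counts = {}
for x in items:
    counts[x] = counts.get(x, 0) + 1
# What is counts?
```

Initial: counts = {}, items = ['c', 'a', 'b', 'a', 'a', 'c']
See 'c': counts = {'c': 1}
See 'a': counts = {'c': 1, 'a': 1}
See 'b': counts = {'c': 1, 'a': 1, 'b': 1}
See 'a': counts = {'c': 1, 'a': 2, 'b': 1}
See 'a': counts = {'c': 1, 'a': 3, 'b': 1}
See 'c': counts = {'c': 2, 'a': 3, 'b': 1}

{'c': 2, 'a': 3, 'b': 1}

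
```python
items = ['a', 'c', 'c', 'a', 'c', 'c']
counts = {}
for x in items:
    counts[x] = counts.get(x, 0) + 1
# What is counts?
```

Initial: counts = {}, items = ['a', 'c', 'c', 'a', 'c', 'c']
See 'a': counts = {'a': 1}
See 'c': counts = {'a': 1, 'c': 1}
See 'c': counts = {'a': 1, 'c': 2}
See 'a': counts = {'a': 2, 'c': 2}
See 'c': counts = {'a': 2, 'c': 3}
See 'c': counts = {'a': 2, 'c': 4}

{'a': 2, 'c': 4}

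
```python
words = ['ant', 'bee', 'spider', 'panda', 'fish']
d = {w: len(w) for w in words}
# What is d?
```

{'ant': 3, 'bee': 3, 'spider': 6, 'panda': 5, 'fish': 4}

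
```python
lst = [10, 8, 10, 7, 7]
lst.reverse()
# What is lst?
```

[7, 7, 10, 8, 10]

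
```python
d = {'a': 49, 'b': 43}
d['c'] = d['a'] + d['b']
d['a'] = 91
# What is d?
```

After line 1: d = {'a': 49, 'b': 43}
After line 2 (d['c'] = 49 + 43): d = {'a': 49, 'b': 43, 'c': 92}
After line 3: d = {'a': 91, 'b': 43, 'c': 92}

{'a': 91, 'b': 43, 'c': 92}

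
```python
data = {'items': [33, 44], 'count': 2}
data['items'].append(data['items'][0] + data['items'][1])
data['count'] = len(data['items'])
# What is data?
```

After line 1: data = {'items': [33, 44], 'count': 2}
After line 2 (append 33 + 44 = 77): data = {'items': [33, 44, 77], 'count': 2}
After line 3 (count = len(items) = 3): data = {'items': [33, 44, 77], 'count': 3}

{'items': [33, 44, 77], 'count': 3}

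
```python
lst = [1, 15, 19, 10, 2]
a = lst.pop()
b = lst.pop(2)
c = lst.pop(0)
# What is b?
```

After line 1: lst = [1, 15, 19, 10, 2]
After line 2 (pop() -> a = 2): lst = [1, 15, 19, 10]
After line 3 (pop(2) -> b = 19): lst = [1, 15, 10]
After line 4 (pop(0) -> c = 1): lst = [15, 10]

19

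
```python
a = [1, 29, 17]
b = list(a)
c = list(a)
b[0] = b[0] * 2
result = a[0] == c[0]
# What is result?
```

After line 1: a = [1, 29, 17]
After line 2 (b = list(a), copy): a = [1, 29, 17], b = [1, 29, 17]
After line 3 (c = list(a) is a copy, new object): c = [1, 29, 17]
After line 4 (b[0] = 1 * 2 = 2; only b mutates (copy)): a = [1, 29, 17], b = [2, 29, 17], c = [1, 29, 17]
After line 5 (a[0] = 1, c[0] = 1; result = True)

True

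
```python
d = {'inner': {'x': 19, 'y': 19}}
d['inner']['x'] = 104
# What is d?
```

After line 1: d = {'inner': {'x': 19, 'y': 19}}
After line 2 (inner x overwritten): d = {'inner': {'x': 104, 'y': 19}}

{'inner': {'x': 104, 'y': 19}}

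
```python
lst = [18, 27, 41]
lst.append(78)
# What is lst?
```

[18, 27, 41, 78]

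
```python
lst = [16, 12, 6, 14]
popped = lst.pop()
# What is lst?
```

[16, 12, 6]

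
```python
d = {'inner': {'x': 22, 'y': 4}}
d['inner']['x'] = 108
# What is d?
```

After line 1: d = {'inner': {'x': 22, 'y': 4}}
After line 2 (inner x overwritten): d = {'inner': {'x': 108, 'y': 4}}

{'inner': {'x': 108, 'y': 4}}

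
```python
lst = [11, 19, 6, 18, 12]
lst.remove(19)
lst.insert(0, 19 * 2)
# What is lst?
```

After line 1: lst = [11, 19, 6, 18, 12]
After line 2 (remove first 19): lst = [11, 6, 18, 12]
After line 3 (insert 38 at index 0): lst = [38, 11, 6, 18, 12]

[38, 11, 6, 18, 12]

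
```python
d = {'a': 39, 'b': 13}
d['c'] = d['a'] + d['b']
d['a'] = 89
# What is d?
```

After line 1: d = {'a': 39, 'b': 13}
After line 2 (d['c'] = 39 + 13): d = {'a': 39, 'b': 13, 'c': 52}
After line 3: d = {'a': 89, 'b': 13, 'c': 52}

{'a': 89, 'b': 13, 'c': 52}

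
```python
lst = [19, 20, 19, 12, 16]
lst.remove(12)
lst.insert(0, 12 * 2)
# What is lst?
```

After line 1: lst = [19, 20, 19, 12, 16]
After line 2 (remove first 12): lst = [19, 20, 19, 16]
After line 3 (insert 24 at index 0): lst = [24, 19, 20, 19, 16]

[24, 19, 20, 19, 16]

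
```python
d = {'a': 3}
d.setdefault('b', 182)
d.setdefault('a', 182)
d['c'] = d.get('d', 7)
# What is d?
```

After line 1: d = {'a': 3}
After line 2 (setdefault adds 'b'=182): d = {'a': 3, 'b': 182}
After line 3 (setdefault 'a' no-op, already exists): d = {'a': 3, 'b': 182}
After line 4 (get('d', 7) returns default since 'd' not in d): d = {'a': 3, 'b': 182, 'c': 7}

{'a': 3, 'b': 182, 'c': 7}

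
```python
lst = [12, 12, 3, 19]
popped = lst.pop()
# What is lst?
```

[12, 12, 3]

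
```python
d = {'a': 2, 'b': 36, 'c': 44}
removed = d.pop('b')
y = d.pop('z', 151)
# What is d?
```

After line 1: d = {'a': 2, 'b': 36, 'c': 44}
After line 2 (pop 'b' returns 36): d = {'a': 2, 'c': 44}, removed = 36
After line 3 (pop 'z' missing, returns default 151): d = {'a': 2, 'c': 44}, y = 151

{'a': 2, 'c': 44}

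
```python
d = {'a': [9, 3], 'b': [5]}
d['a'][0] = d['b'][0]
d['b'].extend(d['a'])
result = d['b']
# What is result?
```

After line 1: d = {'a': [9, 3], 'b': [5]}
After line 2 (a[0] = b[0] = 5): d = {'a': [5, 3], 'b': [5]}
After line 3 (b.extend(a) appends [5, 3]): d = {'a': [5, 3], 'b': [5, 5, 3]}
After line 4: result = d['b'] = [5, 5, 3]

[5, 5, 3]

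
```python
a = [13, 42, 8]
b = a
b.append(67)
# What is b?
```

After line 1: a = [13, 42, 8]
After line 2 (b = a is an alias, same object): a = [13, 42, 8], b = [13, 42, 8]
After line 3 (b.append mutates the shared list): a = [13, 42, 8, 67], b = [13, 42, 8, 67]

[13, 42, 8, 67]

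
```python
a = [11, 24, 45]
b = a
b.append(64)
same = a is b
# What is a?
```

After line 1: a = [11, 24, 45]
After line 2 (b = a is an alias, same object): a = [11, 24, 45], b = [11, 24, 45]
After line 3 (b.append mutates the shared list): a = [11, 24, 45, 64], b = [11, 24, 45, 64]
After line 4 (same = a is b; same object -> True): same = True

[11, 24, 45, 64]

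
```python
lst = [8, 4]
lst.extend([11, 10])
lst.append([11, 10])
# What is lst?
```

After line 1: lst = [8, 4]
After line 2 (extend unpacks [11, 10]): lst = [8, 4, 11, 10]
After line 3 (append adds [11, 10] as single element): lst = [8, 4, 11, 10, [11, 10]]

[8, 4, 11, 10, [11, 10]]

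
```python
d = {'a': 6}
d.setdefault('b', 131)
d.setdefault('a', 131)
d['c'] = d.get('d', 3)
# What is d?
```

After line 1: d = {'a': 6}
After line 2 (setdefault adds 'b'=131): d = {'a': 6, 'b': 131}
After line 3 (setdefault 'a' no-op, already exists): d = {'a': 6, 'b': 131}
After line 4 (get('d', 3) returns default since 'd' not in d): d = {'a': 6, 'b': 131, 'c': 3}

{'a': 6, 'b': 131, 'c': 3}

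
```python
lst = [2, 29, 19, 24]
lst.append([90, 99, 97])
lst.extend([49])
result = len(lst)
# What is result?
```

After line 1: lst = [2, 29, 19, 24]
After line 2 (append adds [90, 99, 97] as single element): lst = [2, 29, 19, 24, [90, 99, 97]]
After line 3 (extend unpacks [49], adds 49): lst = [2, 29, 19, 24, [90, 99, 97], 49]
After line 4: result = len(lst) = 6

6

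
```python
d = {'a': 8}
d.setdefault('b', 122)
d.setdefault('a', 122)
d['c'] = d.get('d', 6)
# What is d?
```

After line 1: d = {'a': 8}
After line 2 (setdefault adds 'b'=122): d = {'a': 8, 'b': 122}
After line 3 (setdefault 'a' no-op, already exists): d = {'a': 8, 'b': 122}
After line 4 (get('d', 6) returns default since 'd' not in d): d = {'a': 8, 'b': 122, 'c': 6}

{'a': 8, 'b': 122, 'c': 6}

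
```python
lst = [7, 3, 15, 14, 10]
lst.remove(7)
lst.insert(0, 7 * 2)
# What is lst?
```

After line 1: lst = [7, 3, 15, 14, 10]
After line 2 (remove first 7): lst = [3, 15, 14, 10]
After line 3 (insert 14 at index 0): lst = [14, 3, 15, 14, 10]

[14, 3, 15, 14, 10]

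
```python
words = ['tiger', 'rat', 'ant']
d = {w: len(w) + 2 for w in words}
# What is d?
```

{'tiger': 7, 'rat': 5, 'ant': 5}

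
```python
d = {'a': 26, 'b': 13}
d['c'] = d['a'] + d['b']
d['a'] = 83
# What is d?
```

After line 1: d = {'a': 26, 'b': 13}
After line 2 (d['c'] = 26 + 13): d = {'a': 26, 'b': 13, 'c': 39}
After line 3: d = {'a': 83, 'b': 13, 'c': 39}

{'a': 83, 'b': 13, 'c': 39}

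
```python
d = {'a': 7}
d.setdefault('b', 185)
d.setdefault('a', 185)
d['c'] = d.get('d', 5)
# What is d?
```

After line 1: d = {'a': 7}
After line 2 (setdefault adds 'b'=185): d = {'a': 7, 'b': 185}
After line 3 (setdefault 'a' no-op, already exists): d = {'a': 7, 'b': 185}
After line 4 (get('d', 5) returns default since 'd' not in d): d = {'a': 7, 'b': 185, 'c': 5}

{'a': 7, 'b': 185, 'c': 5}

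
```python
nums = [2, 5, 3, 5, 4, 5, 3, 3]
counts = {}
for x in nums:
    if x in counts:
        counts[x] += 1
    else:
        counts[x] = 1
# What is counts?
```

Initial: counts = {}, nums = [2, 5, 3, 5, 4, 5, 3, 3]
See 2: counts = {2: 1}
See 5: counts = {2: 1, 5: 1}
See 3: counts = {2: 1, 5: 1, 3: 1}
See 5: counts = {2: 1, 5: 2, 3: 1}
See 4: counts = {2: 1, 5: 2, 3: 1, 4: 1}
See 5: counts = {2: 1, 5: 3, 3: 1, 4: 1}
See 3: counts = {2: 1, 5: 3, 3: 2, 4: 1}
See 3: counts = {2: 1, 5: 3, 3: 3, 4: 1}

{2: 1, 5: 3, 3: 3, 4: 1}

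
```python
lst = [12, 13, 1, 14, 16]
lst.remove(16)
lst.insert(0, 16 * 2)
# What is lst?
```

After line 1: lst = [12, 13, 1, 14, 16]
After line 2 (remove first 16): lst = [12, 13, 1, 14]
After line 3 (insert 32 at index 0): lst = [32, 12, 13, 1, 14]

[32, 12, 13, 1, 14]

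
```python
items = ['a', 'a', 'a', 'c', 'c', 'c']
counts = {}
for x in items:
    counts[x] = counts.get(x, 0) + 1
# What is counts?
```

Initial: counts = {}, items = ['a', 'a', 'a', 'c', 'c', 'c']
See 'a': counts = {'a': 1}
See 'a': counts = {'a': 2}
See 'a': counts = {'a': 3}
See 'c': counts = {'a': 3, 'c': 1}
See 'c': counts = {'a': 3, 'c': 2}
See 'c': counts = {'a': 3, 'c': 3}

{'a': 3, 'c': 3}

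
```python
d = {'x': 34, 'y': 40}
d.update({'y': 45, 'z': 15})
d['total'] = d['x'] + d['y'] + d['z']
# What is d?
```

After line 1: d = {'x': 34, 'y': 40}
After line 2 (y overwritten, z added): d = {'x': 34, 'y': 45, 'z': 15}
After line 3 (total = 34 + 45 + 15 = 94): d = {'x': 34, 'y': 45, 'z': 15, 'total': 94}

{'x': 34, 'y': 45, 'z': 15, 'total': 94}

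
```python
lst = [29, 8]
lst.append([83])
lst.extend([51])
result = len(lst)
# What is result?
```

After line 1: lst = [29, 8]
After line 2 (append adds [83] as single element): lst = [29, 8, [83]]
After line 3 (extend unpacks [51], adds 51): lst = [29, 8, [83], 51]
After line 4: result = len(lst) = 4

4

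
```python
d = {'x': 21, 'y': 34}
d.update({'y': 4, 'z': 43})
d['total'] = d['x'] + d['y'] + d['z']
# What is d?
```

After line 1: d = {'x': 21, 'y': 34}
After line 2 (y overwritten, z added): d = {'x': 21, 'y': 4, 'z': 43}
After line 3 (total = 21 + 4 + 43 = 68): d = {'x': 21, 'y': 4, 'z': 43, 'total': 68}

{'x': 21, 'y': 4, 'z': 43, 'total': 68}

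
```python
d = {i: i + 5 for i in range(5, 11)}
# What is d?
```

{5: 10, 6: 11, 7: 12, 8: 13, 9: 14, 10: 15}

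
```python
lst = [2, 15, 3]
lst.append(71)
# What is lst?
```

[2, 15, 3, 71]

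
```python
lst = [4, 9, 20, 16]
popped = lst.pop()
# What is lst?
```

[4, 9, 20]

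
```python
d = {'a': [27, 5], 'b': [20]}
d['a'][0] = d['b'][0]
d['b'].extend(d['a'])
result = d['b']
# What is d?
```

After line 1: d = {'a': [27, 5], 'b': [20]}
After line 2 (a[0] = b[0] = 20): d = {'a': [20, 5], 'b': [20]}
After line 3 (b.extend(a) appends [20, 5]): d = {'a': [20, 5], 'b': [20, 20, 5]}
After line 4: result = d['b'] = [20, 20, 5]

{'a': [20, 5], 'b': [20, 20, 5]}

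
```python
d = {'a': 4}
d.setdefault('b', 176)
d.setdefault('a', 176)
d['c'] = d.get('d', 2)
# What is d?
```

After line 1: d = {'a': 4}
After line 2 (setdefault adds 'b'=176): d = {'a': 4, 'b': 176}
After line 3 (setdefault 'a' no-op, already exists): d = {'a': 4, 'b': 176}
After line 4 (get('d', 2) returns default since 'd' not in d): d = {'a': 4, 'b': 176, 'c': 2}

{'a': 4, 'b': 176, 'c': 2}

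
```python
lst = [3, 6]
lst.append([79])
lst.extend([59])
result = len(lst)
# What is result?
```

After line 1: lst = [3, 6]
After line 2 (append adds [79] as single element): lst = [3, 6, [79]]
After line 3 (extend unpacks [59], adds 59): lst = [3, 6, [79], 59]
After line 4: result = len(lst) = 4

4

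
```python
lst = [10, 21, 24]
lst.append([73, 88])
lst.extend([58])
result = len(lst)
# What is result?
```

After line 1: lst = [10, 21, 24]
After line 2 (append adds [73, 88] as single element): lst = [10, 21, 24, [73, 88]]
After line 3 (extend unpacks [58], adds 58): lst = [10, 21, 24, [73, 88], 58]
After line 4: result = len(lst) = 5

5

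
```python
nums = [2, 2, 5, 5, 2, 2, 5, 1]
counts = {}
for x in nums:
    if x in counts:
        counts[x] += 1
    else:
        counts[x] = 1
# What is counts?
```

Initial: counts = {}, nums = [2, 2, 5, 5, 2, 2, 5, 1]
See 2: counts = {2: 1}
See 2: counts = {2: 2}
See 5: counts = {2: 2, 5: 1}
See 5: counts = {2: 2, 5: 2}
See 2: counts = {2: 3, 5: 2}
See 2: counts = {2: 4, 5: 2}
See 5: counts = {2: 4, 5: 3}
See 1: counts = {2: 4, 5: 3, 1: 1}

{2: 4, 5: 3, 1: 1}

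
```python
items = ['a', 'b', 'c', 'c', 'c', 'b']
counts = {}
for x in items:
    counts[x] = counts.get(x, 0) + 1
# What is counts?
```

Initial: counts = {}, items = ['a', 'b', 'c', 'c', 'c', 'b']
See 'a': counts = {'a': 1}
See 'b': counts = {'a': 1, 'b': 1}
See 'c': counts = {'a': 1, 'b': 1, 'c': 1}
See 'c': counts = {'a': 1, 'b': 1, 'c': 2}
See 'c': counts = {'a': 1, 'b': 1, 'c': 3}
See 'b': counts = {'a': 1, 'b': 2, 'c': 3}

{'a': 1, 'b': 2, 'c': 3}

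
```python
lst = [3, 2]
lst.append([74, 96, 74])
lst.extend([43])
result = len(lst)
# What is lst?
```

After line 1: lst = [3, 2]
After line 2 (append adds [74, 96, 74] as single element): lst = [3, 2, [74, 96, 74]]
After line 3 (extend unpacks [43], adds 43): lst = [3, 2, [74, 96, 74], 43]
After line 4: result = len(lst) = 4

[3, 2, [74, 96, 74], 43]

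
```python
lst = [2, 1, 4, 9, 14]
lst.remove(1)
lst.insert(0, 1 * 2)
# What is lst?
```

After line 1: lst = [2, 1, 4, 9, 14]
After line 2 (remove first 1): lst = [2, 4, 9, 14]
After line 3 (insert 2 at index 0): lst = [2, 2, 4, 9, 14]

[2, 2, 4, 9, 14]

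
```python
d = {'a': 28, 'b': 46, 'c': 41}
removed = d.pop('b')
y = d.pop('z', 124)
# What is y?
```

After line 1: d = {'a': 28, 'b': 46, 'c': 41}
After line 2 (pop 'b' returns 46): d = {'a': 28, 'c': 41}, removed = 46
After line 3 (pop 'z' missing, returns default 124): d = {'a': 28, 'c': 41}, y = 124

124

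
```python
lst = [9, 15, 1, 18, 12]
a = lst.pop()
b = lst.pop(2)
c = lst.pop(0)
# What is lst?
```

After line 1: lst = [9, 15, 1, 18, 12]
After line 2 (pop() -> a = 12): lst = [9, 15, 1, 18]
After line 3 (pop(2) -> b = 1): lst = [9, 15, 18]
After line 4 (pop(0) -> c = 9): lst = [15, 18]

[15, 18]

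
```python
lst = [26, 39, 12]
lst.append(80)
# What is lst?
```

[26, 39, 12, 80]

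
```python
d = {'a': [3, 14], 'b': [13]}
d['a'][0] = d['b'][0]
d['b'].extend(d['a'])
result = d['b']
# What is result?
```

After line 1: d = {'a': [3, 14], 'b': [13]}
After line 2 (a[0] = b[0] = 13): d = {'a': [13, 14], 'b': [13]}
After line 3 (b.extend(a) appends [13, 14]): d = {'a': [13, 14], 'b': [13, 13, 14]}
After line 4: result = d['b'] = [13, 13, 14]

[13, 13, 14]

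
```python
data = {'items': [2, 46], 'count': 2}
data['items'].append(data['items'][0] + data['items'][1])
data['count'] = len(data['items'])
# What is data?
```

After line 1: data = {'items': [2, 46], 'count': 2}
After line 2 (append 2 + 46 = 48): data = {'items': [2, 46, 48], 'count': 2}
After line 3 (count = len(items) = 3): data = {'items': [2, 46, 48], 'count': 3}

{'items': [2, 46, 48], 'count': 3}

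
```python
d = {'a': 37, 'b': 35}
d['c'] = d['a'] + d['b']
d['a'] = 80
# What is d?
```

After line 1: d = {'a': 37, 'b': 35}
After line 2 (d['c'] = 37 + 35): d = {'a': 37, 'b': 35, 'c': 72}
After line 3: d = {'a': 80, 'b': 35, 'c': 72}

{'a': 80, 'b': 35, 'c': 72}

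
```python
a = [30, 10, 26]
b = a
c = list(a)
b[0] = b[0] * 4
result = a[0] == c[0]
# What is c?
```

After line 1: a = [30, 10, 26]
After line 2 (b = a, alias): a = [30, 10, 26], b = [30, 10, 26]
After line 3 (c = list(a) is a copy, new object): c = [30, 10, 26]
After line 4 (b[0] = 30 * 4 = 120; mutates shared a/b): a = b = [120, 10, 26], c = [30, 10, 26]
After line 5 (a[0] = 120, c[0] = 30; result = False)

[30, 10, 26]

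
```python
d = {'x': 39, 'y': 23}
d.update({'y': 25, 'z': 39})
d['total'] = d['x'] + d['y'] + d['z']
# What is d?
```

After line 1: d = {'x': 39, 'y': 23}
After line 2 (y overwritten, z added): d = {'x': 39, 'y': 25, 'z': 39}
After line 3 (total = 39 + 25 + 39 = 103): d = {'x': 39, 'y': 25, 'z': 39, 'total': 103}

{'x': 39, 'y': 25, 'z': 39, 'total': 103}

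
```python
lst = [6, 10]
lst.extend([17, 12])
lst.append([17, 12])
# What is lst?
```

After line 1: lst = [6, 10]
After line 2 (extend unpacks [17, 12]): lst = [6, 10, 17, 12]
After line 3 (append adds [17, 12] as single element): lst = [6, 10, 17, 12, [17, 12]]

[6, 10, 17, 12, [17, 12]]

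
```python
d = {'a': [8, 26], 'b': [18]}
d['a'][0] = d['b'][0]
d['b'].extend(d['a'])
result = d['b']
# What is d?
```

After line 1: d = {'a': [8, 26], 'b': [18]}
After line 2 (a[0] = b[0] = 18): d = {'a': [18, 26], 'b': [18]}
After line 3 (b.extend(a) appends [18, 26]): d = {'a': [18, 26], 'b': [18, 18, 26]}
After line 4: result = d['b'] = [18, 18, 26]

{'a': [18, 26], 'b': [18, 18, 26]}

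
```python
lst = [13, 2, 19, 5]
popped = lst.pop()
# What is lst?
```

[13, 2, 19]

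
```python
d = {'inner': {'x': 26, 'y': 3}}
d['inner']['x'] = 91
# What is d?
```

After line 1: d = {'inner': {'x': 26, 'y': 3}}
After line 2 (inner x overwritten): d = {'inner': {'x': 91, 'y': 3}}

{'inner': {'x': 91, 'y': 3}}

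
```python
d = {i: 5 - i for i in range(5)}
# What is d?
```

{0: 5, 1: 4, 2: 3, 3: 2, 4: 1}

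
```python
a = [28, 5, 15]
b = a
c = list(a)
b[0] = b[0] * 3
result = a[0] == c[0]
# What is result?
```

After line 1: a = [28, 5, 15]
After line 2 (b = a, alias): a = [28, 5, 15], b = [28, 5, 15]
After line 3 (c = list(a) is a copy, new object): c = [28, 5, 15]
After line 4 (b[0] = 28 * 3 = 84; mutates shared a/b): a = b = [84, 5, 15], c = [28, 5, 15]
After line 5 (a[0] = 84, c[0] = 28; result = False)

False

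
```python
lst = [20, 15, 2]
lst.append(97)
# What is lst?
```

[20, 15, 2, 97]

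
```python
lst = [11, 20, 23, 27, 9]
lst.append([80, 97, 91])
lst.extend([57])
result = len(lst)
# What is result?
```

After line 1: lst = [11, 20, 23, 27, 9]
After line 2 (append adds [80, 97, 91] as single element): lst = [11, 20, 23, 27, 9, [80, 97, 91]]
After line 3 (extend unpacks [57], adds 57): lst = [11, 20, 23, 27, 9, [80, 97, 91], 57]
After line 4: result = len(lst) = 7

7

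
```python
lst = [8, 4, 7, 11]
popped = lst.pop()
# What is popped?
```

11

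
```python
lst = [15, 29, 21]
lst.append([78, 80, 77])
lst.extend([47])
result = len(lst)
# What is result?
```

After line 1: lst = [15, 29, 21]
After line 2 (append adds [78, 80, 77] as single element): lst = [15, 29, 21, [78, 80, 77]]
After line 3 (extend unpacks [47], adds 47): lst = [15, 29, 21, [78, 80, 77], 47]
After line 4: result = len(lst) = 5

5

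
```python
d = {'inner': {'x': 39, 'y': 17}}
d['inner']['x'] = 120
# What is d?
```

After line 1: d = {'inner': {'x': 39, 'y': 17}}
After line 2 (inner x overwritten): d = {'inner': {'x': 120, 'y': 17}}

{'inner': {'x': 120, 'y': 17}}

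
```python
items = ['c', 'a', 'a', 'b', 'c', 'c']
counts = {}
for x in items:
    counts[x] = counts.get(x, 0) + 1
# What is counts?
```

Initial: counts = {}, items = ['c', 'a', 'a', 'b', 'c', 'c']
See 'c': counts = {'c': 1}
See 'a': counts = {'c': 1, 'a': 1}
See 'a': counts = {'c': 1, 'a': 2}
See 'b': counts = {'c': 1, 'a': 2, 'b': 1}
See 'c': counts = {'c': 2, 'a': 2, 'b': 1}
See 'c': counts = {'c': 3, 'a': 2, 'b': 1}

{'c': 3, 'a': 2, 'b': 1}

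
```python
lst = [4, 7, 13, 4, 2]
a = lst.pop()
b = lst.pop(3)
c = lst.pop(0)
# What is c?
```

After line 1: lst = [4, 7, 13, 4, 2]
After line 2 (pop() -> a = 2): lst = [4, 7, 13, 4]
After line 3 (pop(3) -> b = 4): lst = [4, 7, 13]
After line 4 (pop(0) -> c = 4): lst = [7, 13]

4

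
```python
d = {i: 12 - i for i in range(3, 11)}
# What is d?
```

{3: 9, 4: 8, 5: 7, 6: 6, 7: 5, 8: 4, 9: 3, 10: 2}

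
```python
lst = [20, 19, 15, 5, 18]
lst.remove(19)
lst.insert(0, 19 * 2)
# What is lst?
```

After line 1: lst = [20, 19, 15, 5, 18]
After line 2 (remove first 19): lst = [20, 15, 5, 18]
After line 3 (insert 38 at index 0): lst = [38, 20, 15, 5, 18]

[38, 20, 15, 5, 18]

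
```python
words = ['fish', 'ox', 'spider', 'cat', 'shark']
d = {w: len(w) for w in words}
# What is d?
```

{'fish': 4, 'ox': 2, 'spider': 6, 'cat': 3, 'shark': 5}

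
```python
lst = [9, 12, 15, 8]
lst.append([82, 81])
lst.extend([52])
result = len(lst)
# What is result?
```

After line 1: lst = [9, 12, 15, 8]
After line 2 (append adds [82, 81] as single element): lst = [9, 12, 15, 8, [82, 81]]
After line 3 (extend unpacks [52], adds 52): lst = [9, 12, 15, 8, [82, 81], 52]
After line 4: result = len(lst) = 6

6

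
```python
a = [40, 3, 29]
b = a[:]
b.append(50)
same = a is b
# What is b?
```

After line 1: a = [40, 3, 29]
After line 2 (b = a[:] is a shallow copy, new object): a = [40, 3, 29], b = [40, 3, 29]
After line 3 (append only mutates b): a = [40, 3, 29], b = [40, 3, 29, 50]
After line 4 (same = a is b; different objects -> False): same = False

[40, 3, 29, 50]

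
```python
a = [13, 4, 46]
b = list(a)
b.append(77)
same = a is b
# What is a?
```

After line 1: a = [13, 4, 46]
After line 2 (b = list(a) is a shallow copy, new object): a = [13, 4, 46], b = [13, 4, 46]
After line 3 (append only mutates b): a = [13, 4, 46], b = [13, 4, 46, 77]
After line 4 (same = a is b; different objects -> False): same = False

[13, 4, 46]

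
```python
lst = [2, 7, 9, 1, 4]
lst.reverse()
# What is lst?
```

[4, 1, 9, 7, 2]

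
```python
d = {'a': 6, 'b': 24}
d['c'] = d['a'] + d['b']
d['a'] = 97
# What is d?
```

After line 1: d = {'a': 6, 'b': 24}
After line 2 (d['c'] = 6 + 24): d = {'a': 6, 'b': 24, 'c': 30}
After line 3: d = {'a': 97, 'b': 24, 'c': 30}

{'a': 97, 'b': 24, 'c': 30}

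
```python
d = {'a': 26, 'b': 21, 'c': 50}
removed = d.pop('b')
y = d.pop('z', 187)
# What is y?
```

After line 1: d = {'a': 26, 'b': 21, 'c': 50}
After line 2 (pop 'b' returns 21): d = {'a': 26, 'c': 50}, removed = 21
After line 3 (pop 'z' missing, returns default 187): d = {'a': 26, 'c': 50}, y = 187

187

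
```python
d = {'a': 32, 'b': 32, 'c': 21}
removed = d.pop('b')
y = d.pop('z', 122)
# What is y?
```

After line 1: d = {'a': 32, 'b': 32, 'c': 21}
After line 2 (pop 'b' returns 32): d = {'a': 32, 'c': 21}, removed = 32
After line 3 (pop 'z' missing, returns default 122): d = {'a': 32, 'c': 21}, y = 122

122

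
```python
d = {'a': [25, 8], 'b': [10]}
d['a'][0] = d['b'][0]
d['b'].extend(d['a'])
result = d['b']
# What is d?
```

After line 1: d = {'a': [25, 8], 'b': [10]}
After line 2 (a[0] = b[0] = 10): d = {'a': [10, 8], 'b': [10]}
After line 3 (b.extend(a) appends [10, 8]): d = {'a': [10, 8], 'b': [10, 10, 8]}
After line 4: result = d['b'] = [10, 10, 8]

{'a': [10, 8], 'b': [10, 10, 8]}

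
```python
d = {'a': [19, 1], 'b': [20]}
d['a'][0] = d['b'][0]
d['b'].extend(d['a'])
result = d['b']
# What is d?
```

After line 1: d = {'a': [19, 1], 'b': [20]}
After line 2 (a[0] = b[0] = 20): d = {'a': [20, 1], 'b': [20]}
After line 3 (b.extend(a) appends [20, 1]): d = {'a': [20, 1], 'b': [20, 20, 1]}
After line 4: result = d['b'] = [20, 20, 1]

{'a': [20, 1], 'b': [20, 20, 1]}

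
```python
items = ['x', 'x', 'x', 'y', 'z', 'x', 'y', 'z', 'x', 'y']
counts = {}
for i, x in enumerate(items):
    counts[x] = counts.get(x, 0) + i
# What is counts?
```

Initial: counts = {}, items = ['x', 'x', 'x', 'y', 'z', 'x', 'y', 'z', 'x', 'y']
i=0, x='x': counts = {'x': 0}
i=1, x='x': counts = {'x': 1}
i=2, x='x': counts = {'x': 3}
i=3, x='y': counts = {'x': 3, 'y': 3}
i=4, x='z': counts = {'x': 3, 'y': 3, 'z': 4}
i=5, x='x': counts = {'x': 8, 'y': 3, 'z': 4}
i=6, x='y': counts = {'x': 8, 'y': 9, 'z': 4}
i=7, x='z': counts = {'x': 8, 'y': 9, 'z': 11}
i=8, x='x': counts = {'x': 16, 'y': 9, 'z': 11}
i=9, x='y': counts = {'x': 16, 'y': 18, 'z': 11}

{'x': 16, 'y': 18, 'z': 11}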